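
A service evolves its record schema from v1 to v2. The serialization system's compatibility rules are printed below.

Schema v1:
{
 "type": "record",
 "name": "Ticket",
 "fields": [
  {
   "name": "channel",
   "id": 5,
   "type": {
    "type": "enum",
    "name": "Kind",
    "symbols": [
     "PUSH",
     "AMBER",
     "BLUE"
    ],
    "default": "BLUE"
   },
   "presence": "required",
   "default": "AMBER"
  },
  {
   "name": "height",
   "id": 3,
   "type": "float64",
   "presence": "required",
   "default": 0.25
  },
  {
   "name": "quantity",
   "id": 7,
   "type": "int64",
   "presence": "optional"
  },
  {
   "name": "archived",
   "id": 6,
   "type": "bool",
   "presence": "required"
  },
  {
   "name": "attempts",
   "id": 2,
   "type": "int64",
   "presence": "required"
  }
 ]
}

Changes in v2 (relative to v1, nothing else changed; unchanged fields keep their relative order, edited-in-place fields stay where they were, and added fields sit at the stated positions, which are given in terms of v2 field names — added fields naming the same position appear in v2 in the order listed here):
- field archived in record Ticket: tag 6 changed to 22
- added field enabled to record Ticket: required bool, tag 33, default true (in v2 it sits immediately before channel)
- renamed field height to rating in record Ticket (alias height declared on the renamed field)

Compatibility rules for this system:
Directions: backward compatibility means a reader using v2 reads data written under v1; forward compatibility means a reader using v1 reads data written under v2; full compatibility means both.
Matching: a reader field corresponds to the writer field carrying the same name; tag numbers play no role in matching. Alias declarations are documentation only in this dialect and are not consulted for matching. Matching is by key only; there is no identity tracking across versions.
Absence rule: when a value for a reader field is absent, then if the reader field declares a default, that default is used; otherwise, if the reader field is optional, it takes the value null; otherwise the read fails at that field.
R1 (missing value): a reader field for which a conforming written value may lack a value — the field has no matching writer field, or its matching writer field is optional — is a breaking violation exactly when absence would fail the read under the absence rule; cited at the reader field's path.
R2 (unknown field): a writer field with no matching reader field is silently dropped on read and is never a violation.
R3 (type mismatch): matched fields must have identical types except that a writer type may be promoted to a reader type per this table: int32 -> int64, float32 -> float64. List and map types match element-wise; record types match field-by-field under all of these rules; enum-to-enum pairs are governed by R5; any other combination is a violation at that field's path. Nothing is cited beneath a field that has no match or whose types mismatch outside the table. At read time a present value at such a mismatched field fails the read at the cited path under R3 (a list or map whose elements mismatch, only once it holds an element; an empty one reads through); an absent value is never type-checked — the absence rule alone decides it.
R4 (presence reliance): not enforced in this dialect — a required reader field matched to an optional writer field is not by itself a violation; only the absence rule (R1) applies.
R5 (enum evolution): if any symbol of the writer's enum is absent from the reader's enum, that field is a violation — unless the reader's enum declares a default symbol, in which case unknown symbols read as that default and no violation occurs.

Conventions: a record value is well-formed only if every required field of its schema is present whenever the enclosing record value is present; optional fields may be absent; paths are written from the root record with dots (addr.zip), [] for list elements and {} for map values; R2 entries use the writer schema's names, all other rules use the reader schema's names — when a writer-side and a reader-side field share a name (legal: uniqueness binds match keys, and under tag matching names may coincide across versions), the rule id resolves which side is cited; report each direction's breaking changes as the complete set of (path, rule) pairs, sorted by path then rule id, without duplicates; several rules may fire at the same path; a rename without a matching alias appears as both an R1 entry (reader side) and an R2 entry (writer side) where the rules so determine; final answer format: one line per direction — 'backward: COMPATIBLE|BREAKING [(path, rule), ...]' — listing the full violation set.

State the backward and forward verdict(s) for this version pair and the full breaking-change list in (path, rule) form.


backward: COMPATIBLE []; forward: COMPATIBLE []

each type pair in Ticket: writer, then reader
backward on Ticket — v2 reading data written by v1:
  enabled: no writer-side match
  channel: paired with writer channel (Kind -> Kind; writer required)
  rating: no writer-side match
  quantity: paired with writer quantity (int64 -> int64; writer optional)
  archived: paired with writer archived (bool -> bool; writer required)
  attempts: paired with writer attempts (int64 -> int64; writer required)
  writer height: unknown to reader
  => backward verdict for Ticket: COMPATIBLE, no violations
forward on Ticket — v1 reading data written by v2:
  channel: paired with writer channel (Kind -> Kind; writer required)
  height: no writer-side match
  quantity: paired with writer quantity (int64 -> int64; writer optional)
  archived: paired with writer archived (bool -> bool; writer required)
  attempts: paired with writer attempts (int64 -> int64; writer required)
  writer enabled: unknown to reader
  writer rating: unknown to reader
  => forward verdict for Ticket: COMPATIBLE, no violations


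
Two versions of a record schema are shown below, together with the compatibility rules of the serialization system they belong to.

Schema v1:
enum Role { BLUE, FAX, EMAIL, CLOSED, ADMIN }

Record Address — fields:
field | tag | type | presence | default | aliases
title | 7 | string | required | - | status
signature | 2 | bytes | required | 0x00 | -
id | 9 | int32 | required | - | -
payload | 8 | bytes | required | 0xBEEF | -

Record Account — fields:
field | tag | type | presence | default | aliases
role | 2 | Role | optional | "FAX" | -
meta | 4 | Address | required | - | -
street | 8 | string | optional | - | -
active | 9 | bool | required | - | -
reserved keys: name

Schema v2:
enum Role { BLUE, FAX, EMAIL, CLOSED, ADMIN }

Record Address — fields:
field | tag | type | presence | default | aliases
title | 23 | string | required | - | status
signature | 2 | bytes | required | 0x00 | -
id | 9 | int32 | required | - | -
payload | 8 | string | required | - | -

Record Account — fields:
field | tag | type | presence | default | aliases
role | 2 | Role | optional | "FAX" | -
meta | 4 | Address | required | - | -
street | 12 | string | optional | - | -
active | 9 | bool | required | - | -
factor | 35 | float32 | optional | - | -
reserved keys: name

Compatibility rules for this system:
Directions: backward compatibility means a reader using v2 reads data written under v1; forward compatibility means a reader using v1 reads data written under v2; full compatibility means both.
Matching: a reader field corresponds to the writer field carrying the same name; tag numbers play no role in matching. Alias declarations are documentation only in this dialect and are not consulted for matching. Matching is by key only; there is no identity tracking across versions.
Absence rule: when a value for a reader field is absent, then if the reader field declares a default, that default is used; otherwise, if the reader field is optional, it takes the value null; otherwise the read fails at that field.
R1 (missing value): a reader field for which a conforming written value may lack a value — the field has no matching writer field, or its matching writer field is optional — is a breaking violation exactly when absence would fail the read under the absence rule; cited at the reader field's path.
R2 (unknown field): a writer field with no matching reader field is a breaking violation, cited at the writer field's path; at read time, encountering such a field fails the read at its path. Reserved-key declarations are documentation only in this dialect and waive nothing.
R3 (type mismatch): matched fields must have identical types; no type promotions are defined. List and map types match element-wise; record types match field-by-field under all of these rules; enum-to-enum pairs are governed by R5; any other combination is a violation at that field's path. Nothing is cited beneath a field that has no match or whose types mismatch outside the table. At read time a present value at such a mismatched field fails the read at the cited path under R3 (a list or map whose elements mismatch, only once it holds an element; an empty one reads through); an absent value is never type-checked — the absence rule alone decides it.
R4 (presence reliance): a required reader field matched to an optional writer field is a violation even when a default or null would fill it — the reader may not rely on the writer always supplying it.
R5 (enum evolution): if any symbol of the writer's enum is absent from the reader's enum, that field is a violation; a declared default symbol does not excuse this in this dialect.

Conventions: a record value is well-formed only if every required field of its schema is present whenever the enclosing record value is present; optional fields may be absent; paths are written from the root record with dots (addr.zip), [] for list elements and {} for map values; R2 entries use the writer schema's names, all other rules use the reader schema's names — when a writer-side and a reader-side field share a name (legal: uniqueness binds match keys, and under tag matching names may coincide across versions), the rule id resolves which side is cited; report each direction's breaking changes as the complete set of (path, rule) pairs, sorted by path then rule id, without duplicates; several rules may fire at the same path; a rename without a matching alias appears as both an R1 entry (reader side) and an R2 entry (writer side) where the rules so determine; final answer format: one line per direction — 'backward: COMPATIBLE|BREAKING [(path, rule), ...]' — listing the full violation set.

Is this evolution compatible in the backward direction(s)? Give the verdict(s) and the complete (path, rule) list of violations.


in Account below, arrows point writer -> reader
backward on Account — v2 reading data written by v1:
  role <- role (Role -> Role, writer optional)
  meta <- meta (Address -> Address, writer required)
  street <- street (string -> string, writer optional)
  active <- active (bool -> bool, writer required)
  factor: no writer match
  meta.title <- meta.title (string -> string, writer required)
  meta.signature <- meta.signature (bytes -> bytes, writer required)
  meta.id <- meta.id (int32 -> int32, writer required)
  meta.payload <- meta.payload (bytes -> string, writer required)
  rule R3 violated at meta.payload
  => 1 violation(s): backward is BREAKING for Account
ruling out the remaining Account differences:
  field title in record Address: tag 7 changed to 23 -> no rule fires on it in Account's dialect; the asked verdict holds
  added field factor to record Account: optional float32, tag 35 (in v2 it sits last) -> matters only for Account's forward compatibility — outside the asked direction
  field street in record Account: tag 8 changed to 12 -> no rule fires on it in Account's dialect; the asked verdict holds

backward: BREAKING [(meta.payload, R3)]


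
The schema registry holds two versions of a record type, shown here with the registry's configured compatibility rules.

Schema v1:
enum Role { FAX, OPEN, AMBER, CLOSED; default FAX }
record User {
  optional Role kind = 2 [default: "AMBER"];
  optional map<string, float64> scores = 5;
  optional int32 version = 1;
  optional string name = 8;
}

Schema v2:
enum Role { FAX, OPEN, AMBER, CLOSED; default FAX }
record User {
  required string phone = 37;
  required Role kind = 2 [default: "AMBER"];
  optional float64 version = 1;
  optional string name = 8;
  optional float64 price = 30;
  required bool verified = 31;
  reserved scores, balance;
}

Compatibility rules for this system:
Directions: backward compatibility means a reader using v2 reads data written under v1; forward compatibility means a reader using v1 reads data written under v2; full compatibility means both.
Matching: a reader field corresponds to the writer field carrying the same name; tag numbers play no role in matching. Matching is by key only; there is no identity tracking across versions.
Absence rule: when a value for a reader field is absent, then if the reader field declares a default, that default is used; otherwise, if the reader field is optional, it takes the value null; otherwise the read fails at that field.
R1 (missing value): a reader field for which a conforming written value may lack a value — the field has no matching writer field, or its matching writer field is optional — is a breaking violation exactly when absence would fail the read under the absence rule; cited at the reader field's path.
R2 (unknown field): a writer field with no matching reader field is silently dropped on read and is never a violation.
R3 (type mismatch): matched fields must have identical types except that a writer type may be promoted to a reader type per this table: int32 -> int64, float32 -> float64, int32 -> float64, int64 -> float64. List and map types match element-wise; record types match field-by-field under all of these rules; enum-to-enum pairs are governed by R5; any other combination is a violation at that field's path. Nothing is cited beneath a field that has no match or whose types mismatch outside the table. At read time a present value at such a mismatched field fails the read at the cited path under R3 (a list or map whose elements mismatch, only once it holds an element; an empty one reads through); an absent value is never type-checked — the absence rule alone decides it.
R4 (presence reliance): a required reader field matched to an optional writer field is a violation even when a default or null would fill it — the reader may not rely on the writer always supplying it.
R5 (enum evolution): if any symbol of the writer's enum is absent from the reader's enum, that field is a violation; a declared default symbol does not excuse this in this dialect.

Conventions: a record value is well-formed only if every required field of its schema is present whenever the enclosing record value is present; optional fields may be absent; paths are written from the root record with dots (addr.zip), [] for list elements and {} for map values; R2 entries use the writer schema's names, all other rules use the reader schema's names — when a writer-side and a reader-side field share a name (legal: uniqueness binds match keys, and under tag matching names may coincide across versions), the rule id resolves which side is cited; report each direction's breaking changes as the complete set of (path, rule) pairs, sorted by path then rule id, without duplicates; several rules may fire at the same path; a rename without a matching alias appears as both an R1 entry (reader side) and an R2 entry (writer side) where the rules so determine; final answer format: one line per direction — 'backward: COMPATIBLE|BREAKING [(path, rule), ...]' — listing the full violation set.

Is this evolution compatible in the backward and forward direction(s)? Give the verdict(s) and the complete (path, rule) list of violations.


backward: BREAKING [(kind, R4), (phone, R1), (verified, R1)]; forward: BREAKING [(version, R3)]

each type pair in User: writer, then reader
checking backward for User: reader v2 against writer v1:
  no writer field matches reader phone
  kind: paired with writer kind (Role -> Role; writer optional)
  version: paired with writer version (int32 -> float64; writer optional)
  name: paired with writer name (string -> string; writer optional)
  no writer field matches reader price
  no writer field matches reader verified
  writer scores: unknown to reader
  violation R4 at kind
  violation R1 at phone
  violation R1 at verified
  backward on User therefore BREAKING (3)
checking forward for User: reader v1 against writer v2:
  kind: paired with writer kind (Role -> Role; writer required)
  no writer field matches reader scores
  version: paired with writer version (float64 -> int32; writer optional)
  name: paired with writer name (string -> string; writer optional)
  writer phone: unknown to reader
  writer price: unknown to reader
  writer verified: unknown to reader
  violation R3 at version
  forward on User therefore BREAKING (1)


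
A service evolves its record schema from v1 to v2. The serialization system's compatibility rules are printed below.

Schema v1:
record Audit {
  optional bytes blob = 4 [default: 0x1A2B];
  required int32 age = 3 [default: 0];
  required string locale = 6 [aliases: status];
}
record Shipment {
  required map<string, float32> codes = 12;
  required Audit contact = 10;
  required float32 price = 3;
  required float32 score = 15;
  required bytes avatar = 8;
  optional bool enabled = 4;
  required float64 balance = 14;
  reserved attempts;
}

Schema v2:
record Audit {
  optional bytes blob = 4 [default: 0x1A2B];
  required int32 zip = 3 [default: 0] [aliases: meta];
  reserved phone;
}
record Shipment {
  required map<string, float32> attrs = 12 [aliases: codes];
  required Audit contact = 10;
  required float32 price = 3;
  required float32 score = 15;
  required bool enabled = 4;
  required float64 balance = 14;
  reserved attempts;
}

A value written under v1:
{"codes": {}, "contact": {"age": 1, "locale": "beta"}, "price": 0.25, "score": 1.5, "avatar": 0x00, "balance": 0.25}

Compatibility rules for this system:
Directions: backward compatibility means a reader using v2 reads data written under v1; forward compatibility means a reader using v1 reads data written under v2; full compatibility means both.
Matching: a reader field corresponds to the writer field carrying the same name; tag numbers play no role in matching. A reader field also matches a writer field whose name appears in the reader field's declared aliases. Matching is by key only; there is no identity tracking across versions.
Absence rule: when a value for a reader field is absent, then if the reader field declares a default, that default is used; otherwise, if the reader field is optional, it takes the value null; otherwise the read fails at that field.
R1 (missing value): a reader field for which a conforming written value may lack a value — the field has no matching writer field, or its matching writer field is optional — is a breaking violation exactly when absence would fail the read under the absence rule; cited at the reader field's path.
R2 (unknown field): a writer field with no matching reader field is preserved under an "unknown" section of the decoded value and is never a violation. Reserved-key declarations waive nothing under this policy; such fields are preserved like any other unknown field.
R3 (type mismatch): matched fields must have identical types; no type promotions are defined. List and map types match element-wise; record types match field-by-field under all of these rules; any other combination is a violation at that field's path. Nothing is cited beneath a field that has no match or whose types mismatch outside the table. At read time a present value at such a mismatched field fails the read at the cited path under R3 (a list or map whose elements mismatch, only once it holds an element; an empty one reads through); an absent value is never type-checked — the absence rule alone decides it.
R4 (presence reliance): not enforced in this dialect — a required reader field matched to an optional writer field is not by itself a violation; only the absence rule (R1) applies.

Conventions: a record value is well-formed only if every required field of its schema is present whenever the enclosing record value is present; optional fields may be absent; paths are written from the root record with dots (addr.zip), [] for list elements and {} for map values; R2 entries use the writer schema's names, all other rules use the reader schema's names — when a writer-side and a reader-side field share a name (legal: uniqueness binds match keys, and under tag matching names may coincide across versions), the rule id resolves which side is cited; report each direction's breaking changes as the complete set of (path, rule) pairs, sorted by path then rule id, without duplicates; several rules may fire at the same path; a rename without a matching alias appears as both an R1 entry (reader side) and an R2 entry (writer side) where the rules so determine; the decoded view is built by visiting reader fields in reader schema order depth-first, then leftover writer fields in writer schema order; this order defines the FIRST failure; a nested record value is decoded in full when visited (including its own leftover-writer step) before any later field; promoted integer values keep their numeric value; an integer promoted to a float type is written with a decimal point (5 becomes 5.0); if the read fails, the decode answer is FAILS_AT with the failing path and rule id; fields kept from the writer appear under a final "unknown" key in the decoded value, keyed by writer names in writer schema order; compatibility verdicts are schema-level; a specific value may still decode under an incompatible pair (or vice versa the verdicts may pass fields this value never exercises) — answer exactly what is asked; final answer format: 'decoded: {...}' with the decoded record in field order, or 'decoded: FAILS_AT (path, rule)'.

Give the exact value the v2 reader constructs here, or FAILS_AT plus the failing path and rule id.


in Shipment below, arrows point writer -> reader
migrating the Shipment value to v2:
  attrs := {} (from writer codes)
  contact.blob := 0x1A2B (no value, default fills)
  contact.zip := 0 (no value, default fills)
  writer contact.age: kept under "unknown"
  writer contact.locale: kept under "unknown"
  price := 0.25
  score := 1.5
  read fails at enabled under R1 (no fill)
  => FAILS_AT (enabled, R1)
remaining Shipment differences; none change what is asked:
  removed field locale from record Audit -> affects the rule determinations only; this particular Shipment value decodes identically
  renamed field codes to attrs in record Shipment (alias codes declared on the renamed field) -> affects the rule determinations only; this particular Shipment value decodes identically
  renamed field age to zip in record Audit -> fires no rule on Shipment under this dialect and leaves the result unchanged
  removed field avatar from record Shipment -> affects the rule determinations only; this particular Shipment value decodes identically

decoded: FAILS_AT (enabled, R1)


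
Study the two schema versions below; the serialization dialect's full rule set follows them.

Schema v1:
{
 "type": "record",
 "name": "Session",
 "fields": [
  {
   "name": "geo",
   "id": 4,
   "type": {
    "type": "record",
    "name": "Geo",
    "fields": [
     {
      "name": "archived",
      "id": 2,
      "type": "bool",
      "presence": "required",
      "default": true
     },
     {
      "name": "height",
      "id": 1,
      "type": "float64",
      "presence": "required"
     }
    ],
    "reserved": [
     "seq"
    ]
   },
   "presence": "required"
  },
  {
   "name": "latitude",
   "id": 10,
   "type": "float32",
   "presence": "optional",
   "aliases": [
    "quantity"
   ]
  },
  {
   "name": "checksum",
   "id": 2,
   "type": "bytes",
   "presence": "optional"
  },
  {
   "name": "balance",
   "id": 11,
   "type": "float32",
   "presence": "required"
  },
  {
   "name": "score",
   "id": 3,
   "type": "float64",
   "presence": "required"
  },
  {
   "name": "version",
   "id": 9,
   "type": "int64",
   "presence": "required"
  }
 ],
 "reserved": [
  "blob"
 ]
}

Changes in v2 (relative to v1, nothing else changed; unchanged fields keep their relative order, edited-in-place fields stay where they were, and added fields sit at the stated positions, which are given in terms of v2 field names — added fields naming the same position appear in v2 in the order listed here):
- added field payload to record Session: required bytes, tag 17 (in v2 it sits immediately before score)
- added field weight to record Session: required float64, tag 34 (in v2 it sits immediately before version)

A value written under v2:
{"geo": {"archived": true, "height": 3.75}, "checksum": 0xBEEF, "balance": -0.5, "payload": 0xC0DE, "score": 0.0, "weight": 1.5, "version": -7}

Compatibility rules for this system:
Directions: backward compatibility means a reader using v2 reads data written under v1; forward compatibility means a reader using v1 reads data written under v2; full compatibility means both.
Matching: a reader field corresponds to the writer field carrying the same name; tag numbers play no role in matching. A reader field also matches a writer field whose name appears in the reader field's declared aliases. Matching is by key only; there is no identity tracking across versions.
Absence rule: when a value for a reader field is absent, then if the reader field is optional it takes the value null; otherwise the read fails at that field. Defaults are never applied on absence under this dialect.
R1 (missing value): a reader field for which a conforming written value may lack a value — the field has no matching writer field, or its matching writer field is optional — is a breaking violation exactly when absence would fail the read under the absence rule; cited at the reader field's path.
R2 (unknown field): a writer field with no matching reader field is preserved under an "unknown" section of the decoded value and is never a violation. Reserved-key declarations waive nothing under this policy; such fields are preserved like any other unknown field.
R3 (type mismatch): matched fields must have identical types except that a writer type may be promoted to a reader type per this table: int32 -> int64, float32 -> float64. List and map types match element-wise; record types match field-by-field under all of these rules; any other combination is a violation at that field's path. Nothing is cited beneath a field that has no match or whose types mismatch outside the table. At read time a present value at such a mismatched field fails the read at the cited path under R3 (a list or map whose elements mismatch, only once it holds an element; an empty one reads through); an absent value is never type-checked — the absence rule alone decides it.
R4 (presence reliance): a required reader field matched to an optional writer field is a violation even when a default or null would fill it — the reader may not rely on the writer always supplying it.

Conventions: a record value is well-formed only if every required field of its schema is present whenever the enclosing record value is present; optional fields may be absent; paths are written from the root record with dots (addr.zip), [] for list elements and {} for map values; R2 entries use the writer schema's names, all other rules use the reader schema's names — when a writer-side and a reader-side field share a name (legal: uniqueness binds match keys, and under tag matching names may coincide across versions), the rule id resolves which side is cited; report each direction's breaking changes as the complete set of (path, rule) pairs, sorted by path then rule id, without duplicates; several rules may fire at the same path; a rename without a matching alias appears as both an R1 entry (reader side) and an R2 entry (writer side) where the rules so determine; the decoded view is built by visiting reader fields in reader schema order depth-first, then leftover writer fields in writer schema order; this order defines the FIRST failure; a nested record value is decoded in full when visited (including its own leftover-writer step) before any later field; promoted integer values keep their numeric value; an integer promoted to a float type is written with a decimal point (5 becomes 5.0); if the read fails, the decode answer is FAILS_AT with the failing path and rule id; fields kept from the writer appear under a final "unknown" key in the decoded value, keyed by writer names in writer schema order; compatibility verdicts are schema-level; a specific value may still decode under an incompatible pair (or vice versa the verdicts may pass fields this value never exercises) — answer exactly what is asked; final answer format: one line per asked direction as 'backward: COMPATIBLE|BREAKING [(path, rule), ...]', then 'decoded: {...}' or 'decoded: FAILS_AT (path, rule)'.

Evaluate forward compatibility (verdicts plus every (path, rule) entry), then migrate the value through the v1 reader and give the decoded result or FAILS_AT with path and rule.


in Session below, arrows point writer -> reader
forward analysis of Session with v1 as reader and v2 as writer:
  writer required, Geo -> Geo: reader geo maps from writer geo
  writer optional, float32 -> float32: reader latitude maps from writer latitude
  writer optional, bytes -> bytes: reader checksum maps from writer checksum
  writer required, float32 -> float32: reader balance maps from writer balance
  writer required, float64 -> float64: reader score maps from writer score
  writer required, int64 -> int64: reader version maps from writer version
  writer field payload has no reader counterpart
  writer field weight has no reader counterpart
  writer required, bool -> bool: reader geo.archived maps from writer geo.archived
  writer required, float64 -> float64: reader geo.height maps from writer geo.height
  => forward verdict for Session: COMPATIBLE, no violations
decode (reader v1):
  geo.archived := true
  geo.height := 3.75
  latitude := null (missing; optional => null)
  checksum := 0xBEEF
  balance := -0.5
  score := 0.0
  version := -7
  writer payload: kept under "unknown"
  writer weight: kept under "unknown"
  => decoded: {"geo": {"archived": true, "height": 3.75}, "latitude": null, "checksum": 0xBEEF, "balance": -0.5, "score": 0.0, "version": -7, "unknown": {"payload": 0xC0DE, "weight": 1.5}}

forward: COMPATIBLE []; decoded: {"geo": {"archived": true, "height": 3.75}, "latitude": null, "checksum": 0xBEEF, "balance": -0.5, "score": 0.0, "version": -7, "unknown": {"payload": 0xC0DE, "weight": 1.5}}


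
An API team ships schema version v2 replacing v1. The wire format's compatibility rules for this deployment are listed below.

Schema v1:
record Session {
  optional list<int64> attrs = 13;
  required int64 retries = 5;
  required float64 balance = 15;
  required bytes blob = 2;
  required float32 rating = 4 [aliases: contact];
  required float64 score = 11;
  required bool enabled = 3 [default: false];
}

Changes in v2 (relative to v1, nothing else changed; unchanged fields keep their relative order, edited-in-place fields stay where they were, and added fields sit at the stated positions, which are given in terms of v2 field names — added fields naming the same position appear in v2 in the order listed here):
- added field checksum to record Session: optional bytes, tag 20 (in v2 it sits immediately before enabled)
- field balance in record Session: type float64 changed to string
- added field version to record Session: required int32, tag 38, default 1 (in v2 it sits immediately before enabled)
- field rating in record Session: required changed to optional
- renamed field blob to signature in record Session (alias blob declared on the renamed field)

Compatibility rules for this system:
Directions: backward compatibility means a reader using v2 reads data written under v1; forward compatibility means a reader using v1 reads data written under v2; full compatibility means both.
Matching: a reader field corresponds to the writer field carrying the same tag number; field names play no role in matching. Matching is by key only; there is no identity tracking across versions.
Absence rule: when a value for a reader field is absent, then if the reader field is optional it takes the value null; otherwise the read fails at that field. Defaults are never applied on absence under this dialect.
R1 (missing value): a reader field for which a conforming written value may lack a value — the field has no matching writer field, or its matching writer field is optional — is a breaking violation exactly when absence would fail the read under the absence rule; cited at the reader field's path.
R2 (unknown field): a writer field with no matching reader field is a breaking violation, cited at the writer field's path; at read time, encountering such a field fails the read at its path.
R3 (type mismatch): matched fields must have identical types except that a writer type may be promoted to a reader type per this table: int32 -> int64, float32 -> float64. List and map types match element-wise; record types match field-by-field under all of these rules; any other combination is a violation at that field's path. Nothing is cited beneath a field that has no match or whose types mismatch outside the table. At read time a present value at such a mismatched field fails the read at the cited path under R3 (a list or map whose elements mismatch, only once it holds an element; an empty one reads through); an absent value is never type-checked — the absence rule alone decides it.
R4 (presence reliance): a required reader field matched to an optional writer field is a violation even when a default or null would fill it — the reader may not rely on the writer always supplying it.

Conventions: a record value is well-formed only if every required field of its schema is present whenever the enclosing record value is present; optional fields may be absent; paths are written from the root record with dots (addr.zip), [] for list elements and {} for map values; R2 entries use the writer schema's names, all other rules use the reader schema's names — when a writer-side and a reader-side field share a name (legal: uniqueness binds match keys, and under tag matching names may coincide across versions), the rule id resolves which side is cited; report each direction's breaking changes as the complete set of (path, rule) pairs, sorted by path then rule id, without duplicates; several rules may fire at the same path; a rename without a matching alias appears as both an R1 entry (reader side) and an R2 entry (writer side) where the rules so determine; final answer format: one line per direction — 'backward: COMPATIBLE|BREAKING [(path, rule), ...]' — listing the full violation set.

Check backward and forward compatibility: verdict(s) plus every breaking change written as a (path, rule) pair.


the writer's type comes first in each Session pair
checking backward for Session: reader v2 against writer v1:
  attrs: paired with writer attrs (list<int64> -> list<int64>; writer optional)
  retries: paired with writer retries (int64 -> int64; writer required)
  balance: paired with writer balance (float64 -> string; writer required)
  signature: paired with writer blob (bytes -> bytes; writer required)
  rating: paired with writer rating (float32 -> float32; writer required)
  score: paired with writer score (float64 -> float64; writer required)
  checksum: no writer-side match
  version: no writer-side match
  enabled: paired with writer enabled (bool -> bool; writer required)
  R3 fires at balance
  R1 fires at version
  => backward verdict for Session: BREAKING, 2 violation(s)
checking forward for Session: reader v1 against writer v2:
  attrs: paired with writer attrs (list<int64> -> list<int64>; writer optional)
  retries: paired with writer retries (int64 -> int64; writer required)
  balance: paired with writer balance (string -> float64; writer required)
  blob: paired with writer signature (bytes -> bytes; writer required)
  rating: paired with writer rating (float32 -> float32; writer optional)
  score: paired with writer score (float64 -> float64; writer required)
  enabled: paired with writer enabled (bool -> bool; writer required)
  writer field checksum has no reader counterpart
  writer field version has no reader counterpart
  R3 fires at balance
  R2 fires at checksum
  R1 fires at rating
  R4 fires at rating
  R2 fires at version
  => forward verdict for Session: BREAKING, 5 violation(s)

backward: BREAKING [(balance, R3), (version, R1)]; forward: BREAKING [(balance, R3), (checksum, R2), (rating, R1), (rating, R4), (version, R2)]


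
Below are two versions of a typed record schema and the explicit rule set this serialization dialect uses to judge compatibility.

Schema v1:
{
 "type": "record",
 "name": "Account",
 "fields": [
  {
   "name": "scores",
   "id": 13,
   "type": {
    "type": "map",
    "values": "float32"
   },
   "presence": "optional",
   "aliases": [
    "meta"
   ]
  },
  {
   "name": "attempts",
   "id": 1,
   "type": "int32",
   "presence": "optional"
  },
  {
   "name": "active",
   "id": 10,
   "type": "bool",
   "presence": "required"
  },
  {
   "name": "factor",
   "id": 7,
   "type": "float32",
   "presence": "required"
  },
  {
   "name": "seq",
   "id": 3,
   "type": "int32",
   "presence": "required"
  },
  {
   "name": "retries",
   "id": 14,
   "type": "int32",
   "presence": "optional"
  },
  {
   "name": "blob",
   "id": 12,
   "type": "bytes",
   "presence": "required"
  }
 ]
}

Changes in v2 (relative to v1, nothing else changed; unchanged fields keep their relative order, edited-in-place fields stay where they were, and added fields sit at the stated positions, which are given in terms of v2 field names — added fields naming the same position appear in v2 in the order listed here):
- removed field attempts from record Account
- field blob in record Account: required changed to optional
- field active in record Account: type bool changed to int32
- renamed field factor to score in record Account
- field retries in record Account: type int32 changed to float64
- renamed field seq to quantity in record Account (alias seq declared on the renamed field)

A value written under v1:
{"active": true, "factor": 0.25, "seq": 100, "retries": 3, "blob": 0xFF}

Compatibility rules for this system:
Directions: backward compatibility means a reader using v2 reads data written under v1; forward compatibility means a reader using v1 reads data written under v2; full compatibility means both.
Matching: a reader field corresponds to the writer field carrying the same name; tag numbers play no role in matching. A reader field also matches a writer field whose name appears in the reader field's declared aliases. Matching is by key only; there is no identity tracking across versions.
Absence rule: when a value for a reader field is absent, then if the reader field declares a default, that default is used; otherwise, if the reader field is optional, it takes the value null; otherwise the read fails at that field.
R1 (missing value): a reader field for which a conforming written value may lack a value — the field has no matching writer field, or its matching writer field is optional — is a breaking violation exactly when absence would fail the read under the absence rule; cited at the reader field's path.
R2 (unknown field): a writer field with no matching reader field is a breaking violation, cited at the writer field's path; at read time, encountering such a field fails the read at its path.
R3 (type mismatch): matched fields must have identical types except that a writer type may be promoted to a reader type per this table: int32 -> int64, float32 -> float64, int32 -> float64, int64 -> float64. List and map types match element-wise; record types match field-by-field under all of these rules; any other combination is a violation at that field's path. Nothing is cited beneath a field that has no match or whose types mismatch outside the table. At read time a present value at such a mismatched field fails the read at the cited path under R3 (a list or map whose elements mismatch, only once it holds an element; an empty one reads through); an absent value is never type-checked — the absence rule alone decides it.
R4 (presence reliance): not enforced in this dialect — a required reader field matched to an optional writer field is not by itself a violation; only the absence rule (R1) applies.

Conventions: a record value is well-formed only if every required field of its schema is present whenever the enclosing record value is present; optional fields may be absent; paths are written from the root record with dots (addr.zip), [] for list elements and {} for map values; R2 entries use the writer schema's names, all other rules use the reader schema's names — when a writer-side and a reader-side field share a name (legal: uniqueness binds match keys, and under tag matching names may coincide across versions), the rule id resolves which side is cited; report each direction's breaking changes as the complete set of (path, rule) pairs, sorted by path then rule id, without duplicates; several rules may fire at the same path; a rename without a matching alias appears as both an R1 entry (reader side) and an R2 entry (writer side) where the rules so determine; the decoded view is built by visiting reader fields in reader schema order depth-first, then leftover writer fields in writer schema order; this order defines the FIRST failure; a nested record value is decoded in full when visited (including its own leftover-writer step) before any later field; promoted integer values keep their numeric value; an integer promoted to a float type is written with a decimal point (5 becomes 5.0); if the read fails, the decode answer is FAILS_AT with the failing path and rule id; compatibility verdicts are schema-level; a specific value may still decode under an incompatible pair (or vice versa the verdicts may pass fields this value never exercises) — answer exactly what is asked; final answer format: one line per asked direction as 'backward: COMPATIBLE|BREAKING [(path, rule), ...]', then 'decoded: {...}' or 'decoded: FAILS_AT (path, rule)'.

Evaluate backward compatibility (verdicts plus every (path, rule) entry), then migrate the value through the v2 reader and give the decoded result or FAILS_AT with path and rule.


backward: BREAKING [(active, R3), (attempts, R2), (factor, R2), (score, R1)]; decoded: FAILS_AT (active, R3)

in Account below, arrows point writer -> reader
backward pass over Account, reader schema v2, writer schema v1:
  writer optional, map<string, float32> -> map<string, float32>: reader scores maps from writer scores
  writer required, bool -> int32: reader active maps from writer active
  score: no writer match
  writer required, int32 -> int32: reader quantity maps from writer seq
  writer optional, int32 -> float64: reader retries maps from writer retries
  writer required, bytes -> bytes: reader blob maps from writer blob
  attempts (writer side), unknown to reader
  factor (writer side), unknown to reader
  R3 fires at active
  R2 fires at attempts
  R2 fires at factor
  R1 fires at score
  backward on Account therefore BREAKING (4)
decoding the Account value with the v2 reader:
  scores := null (absent, optional -> null)
  read fails at active under R3
  => FAILS_AT (active, R3)
ruling out the remaining Account differences:
  field blob in record Account: required changed to optional -> affects forward compatibility only, which is not asked
  field retries in record Account: type int32 changed to float64 -> affects forward compatibility only, which is not asked
  renamed field seq to quantity in record Account (alias seq declared on the renamed field) -> affects forward compatibility only, which is not asked
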